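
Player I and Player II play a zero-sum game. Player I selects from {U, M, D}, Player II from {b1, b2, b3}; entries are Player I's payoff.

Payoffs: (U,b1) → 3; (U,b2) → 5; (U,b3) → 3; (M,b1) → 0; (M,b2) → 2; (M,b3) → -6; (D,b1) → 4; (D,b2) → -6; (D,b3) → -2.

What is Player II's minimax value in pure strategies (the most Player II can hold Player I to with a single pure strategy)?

3

Column maxima: b1 → 4, b2 → 5, b3 → 3.
The smallest of these is 3.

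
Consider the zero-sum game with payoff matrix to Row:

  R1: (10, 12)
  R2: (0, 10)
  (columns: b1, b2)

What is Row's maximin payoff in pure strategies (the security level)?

10

Row minima: R1 → 10, R2 → 0.
The best of these is 10.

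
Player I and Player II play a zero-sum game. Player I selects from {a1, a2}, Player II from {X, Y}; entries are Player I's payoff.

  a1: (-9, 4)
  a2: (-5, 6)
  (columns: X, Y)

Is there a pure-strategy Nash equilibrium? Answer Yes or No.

Yes

Row minima: a1 → -9, a2 → -5; maximin = -5.
Column maxima: X → -5, Y → 6; minimax = -5.
maximin = minimax = -5, so a saddle point exists.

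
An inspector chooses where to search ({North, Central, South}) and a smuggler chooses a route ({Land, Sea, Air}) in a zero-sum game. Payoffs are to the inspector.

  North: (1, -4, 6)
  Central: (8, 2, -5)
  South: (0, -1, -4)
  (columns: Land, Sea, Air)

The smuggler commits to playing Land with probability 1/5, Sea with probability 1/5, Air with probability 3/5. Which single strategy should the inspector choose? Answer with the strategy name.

North

Expected payoff of North: (1/5)·1 + (1/5)·(-4) + (3/5)·6 = 3.
Expected payoff of Central: (1/5)·8 + (1/5)·2 + (3/5)·(-5) = -1.
Expected payoff of South: (1/5)·0 + (1/5)·(-1) + (3/5)·(-4) = -13/5.
The largest is 3, so the inspector's best response is North.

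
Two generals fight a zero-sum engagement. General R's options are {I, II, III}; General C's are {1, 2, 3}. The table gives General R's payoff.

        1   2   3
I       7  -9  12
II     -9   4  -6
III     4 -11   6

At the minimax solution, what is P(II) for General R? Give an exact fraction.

Row minima: I → -9, II → -9, III → -11; maximin = -9.
Column maxima: 1 → 7, 2 → 4, 3 → 12; minimax = 4.
-9 ≠ 4, so there is no saddle point; optimal play is mixed.
III is strictly dominated by I, so General R never plays it.
3 is strictly dominated by 1 (it gives General R strictly more in every row), so General C never plays it.
On the remaining 2×2 (I, II vs 1, 2):
Let General R play I with probability p. Expected payoff against 1: 7p + (-9)(1−p) = 16p − 9; against 2: (-9)p + 4(1−p) = −13p + 4.
Setting these equal: 16p − 9 = −13p + 4 ⇒ 29p = 13 ⇒ p = 13/29, and the value is (16)·(13/29) − 9 = -53/29.
For General C: with q = P(1), equating I's and II's payoffs gives 16q − 9 = −13q + 4 ⇒ q = 13/29.

16/29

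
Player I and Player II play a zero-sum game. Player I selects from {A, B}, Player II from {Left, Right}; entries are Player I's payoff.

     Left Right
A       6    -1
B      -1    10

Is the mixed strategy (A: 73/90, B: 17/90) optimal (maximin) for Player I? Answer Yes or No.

No

Against Left this mix gives (73/90)·6 + (17/90)·(-1) = 421/90.
Against Right this mix gives (73/90)·(-1) + (17/90)·10 = 97/90.
Player II will play Right, holding Player I to 97/90. Shifting weight toward the row that does better against Right would raise this floor (the equalizing mix achieves 59/18 against both Right and Left), so the proposed strategy is not optimal.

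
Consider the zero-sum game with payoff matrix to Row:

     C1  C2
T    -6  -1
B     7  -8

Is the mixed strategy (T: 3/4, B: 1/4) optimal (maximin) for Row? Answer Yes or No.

Against C1 this mix gives (3/4)·(-6) + (1/4)·7 = -11/4.
Against C2 this mix gives (3/4)·(-1) + (1/4)·(-8) = -11/4.
All of Column's active replies (C1, C2) yield -11/4, and no column does worse for Row. The mix makes Column indifferent and guarantees -11/4, so it is optimal.

Yes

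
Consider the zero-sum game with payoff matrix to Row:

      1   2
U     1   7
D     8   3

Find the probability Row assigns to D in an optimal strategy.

Row minima: U → 1, D → 3; maximin = 3.
Column maxima: 1 → 8, 2 → 7; minimax = 7.
3 ≠ 7, so there is no saddle point; optimal play is mixed.
Let Row play U with probability p. Expected payoff against 1: 1p + 8(1−p) = −7p + 8; against 2: 7p + 3(1−p) = 4p + 3.
Setting these equal: −7p + 8 = 4p + 3 ⇒ −11p = -5 ⇒ p = 5/11, and the value is (-7)·(5/11) + 8 = 53/11.
For Column: with q = P(1), equating U's and D's payoffs gives −6q + 7 = 5q + 3 ⇒ q = 4/11.

6/11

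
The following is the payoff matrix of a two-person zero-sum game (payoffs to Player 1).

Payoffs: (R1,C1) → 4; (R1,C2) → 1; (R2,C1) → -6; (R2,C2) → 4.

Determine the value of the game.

22/13

Row minima: R1 → 1, R2 → -6; maximin = 1.
Column maxima: C1 → 4, C2 → 4; minimax = 4.
1 ≠ 4, so there is no saddle point; optimal play is mixed.
Let Player 1 play R1 with probability p. Expected payoff against C1: 4p + (-6)(1−p) = 10p − 6; against C2: 1p + 4(1−p) = −3p + 4.
Setting these equal: 10p − 6 = −3p + 4 ⇒ 13p = 10 ⇒ p = 10/13, and the value is (10)·(10/13) − 6 = 22/13.
For Player 2: with q = P(C1), equating R1's and R2's payoffs gives 3q + 1 = −10q + 4 ⇒ q = 3/13.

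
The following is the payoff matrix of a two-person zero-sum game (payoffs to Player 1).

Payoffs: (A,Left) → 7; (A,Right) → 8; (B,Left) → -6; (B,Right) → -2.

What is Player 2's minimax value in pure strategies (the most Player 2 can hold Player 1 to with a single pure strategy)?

Column maxima: Left → 7, Right → 8.
The smallest of these is 7.

7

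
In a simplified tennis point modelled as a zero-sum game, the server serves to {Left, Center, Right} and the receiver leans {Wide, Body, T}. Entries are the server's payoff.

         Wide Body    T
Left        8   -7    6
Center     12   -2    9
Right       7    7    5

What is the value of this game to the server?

Row minima: Left → -7, Center → -2, Right → 5; maximin = 5.
Column maxima: Wide → 12, Body → 7, T → 9; minimax = 7.
5 ≠ 7, so there is no saddle point; optimal play is mixed.
Left is strictly dominated by Center, so the server never plays it.
Wide is strictly dominated by T (it gives the server strictly more in every row), so the receiver never plays it.
On the remaining 2×2 (Center, Right vs Body, T):
Let the server play Center with probability p. Expected payoff against Body: (-2)p + 7(1−p) = −9p + 7; against T: 9p + 5(1−p) = 4p + 5.
Setting these equal: −9p + 7 = 4p + 5 ⇒ −13p = -2 ⇒ p = 2/13, and the value is (-9)·(2/13) + 7 = 73/13.
For the receiver: with q = P(Body), equating Center's and Right's payoffs gives −11q + 9 = 2q + 5 ⇒ q = 4/13.

73/13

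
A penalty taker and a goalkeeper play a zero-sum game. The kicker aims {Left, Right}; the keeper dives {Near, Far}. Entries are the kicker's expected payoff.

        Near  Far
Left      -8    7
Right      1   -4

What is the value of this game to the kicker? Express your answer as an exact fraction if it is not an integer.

Row minima: Left → -8, Right → -4; maximin = -4.
Column maxima: Near → 1, Far → 7; minimax = 1.
-4 ≠ 1, so there is no saddle point; optimal play is mixed.
Let the kicker play Left with probability p. Expected payoff against Near: (-8)p + 1(1−p) = −9p + 1; against Far: 7p + (-4)(1−p) = 11p − 4.
Setting these equal: −9p + 1 = 11p − 4 ⇒ −20p = -5 ⇒ p = 1/4, and the value is (-9)·(1/4) + 1 = -5/4.
For the keeper: with q = P(Near), equating Left's and Right's payoffs gives −15q + 7 = 5q − 4 ⇒ q = 11/20.

-5/4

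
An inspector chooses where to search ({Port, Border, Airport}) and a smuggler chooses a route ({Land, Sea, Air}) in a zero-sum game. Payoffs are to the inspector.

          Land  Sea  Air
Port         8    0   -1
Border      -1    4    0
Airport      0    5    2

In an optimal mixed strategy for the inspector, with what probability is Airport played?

9/11

Row minima: Port → -1, Border → -1, Airport → 0; maximin = 0.
Column maxima: Land → 8, Sea → 5, Air → 2; minimax = 2.
0 ≠ 2, so there is no saddle point; optimal play is mixed.
Border is strictly dominated by Airport, so the inspector never plays it.
Sea is strictly dominated by Air (it gives the inspector strictly more in every row), so the smuggler never plays it.
On the remaining 2×2 (Port, Airport vs Land, Air):
Let the inspector play Port with probability p. Expected payoff against Land: 8p + 0(1−p) = 8p; against Air: (-1)p + 2(1−p) = −3p + 2.
Setting these equal: 8p = −3p + 2 ⇒ 11p = 2 ⇒ p = 2/11, and the value is (8)·(2/11) = 16/11.
For the smuggler: with q = P(Land), equating Port's and Airport's payoffs gives 9q − 1 = −2q + 2 ⇒ q = 3/11.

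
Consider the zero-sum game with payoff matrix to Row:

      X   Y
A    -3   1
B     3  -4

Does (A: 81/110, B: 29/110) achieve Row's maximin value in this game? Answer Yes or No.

No

Against X this mix gives (81/110)·(-3) + (29/110)·3 = -78/55.
Against Y this mix gives (81/110)·1 + (29/110)·(-4) = -7/22.
Column will play X, holding Row to -78/55. Shifting weight toward the row that does better against X would raise this floor (the equalizing mix achieves -9/11 against both X and Y), so the proposed strategy is not optimal.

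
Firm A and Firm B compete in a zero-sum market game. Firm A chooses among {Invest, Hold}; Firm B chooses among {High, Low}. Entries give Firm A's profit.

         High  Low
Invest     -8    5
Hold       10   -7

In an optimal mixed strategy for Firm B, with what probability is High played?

Row minima: Invest → -8, Hold → -7; maximin = -7.
Column maxima: High → 10, Low → 5; minimax = 5.
-7 ≠ 5, so there is no saddle point; optimal play is mixed.
Let Firm A play Invest with probability p. Expected payoff against High: (-8)p + 10(1−p) = −18p + 10; against Low: 5p + (-7)(1−p) = 12p − 7.
Setting these equal: −18p + 10 = 12p − 7 ⇒ −30p = -17 ⇒ p = 17/30, and the value is (-18)·(17/30) + 10 = -1/5.
For Firm B: with q = P(High), equating Invest's and Hold's payoffs gives −13q + 5 = 17q − 7 ⇒ q = 2/5.

2/5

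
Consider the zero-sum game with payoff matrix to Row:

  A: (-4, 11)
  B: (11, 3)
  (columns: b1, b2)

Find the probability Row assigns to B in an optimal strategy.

15/23

Row minima: A → -4, B → 3; maximin = 3.
Column maxima: b1 → 11, b2 → 11; minimax = 11.
3 ≠ 11, so there is no saddle point; optimal play is mixed.
Let Row play A with probability p. Expected payoff against b1: (-4)p + 11(1−p) = −15p + 11; against b2: 11p + 3(1−p) = 8p + 3.
Setting these equal: −15p + 11 = 8p + 3 ⇒ −23p = -8 ⇒ p = 8/23, and the value is (-15)·(8/23) + 11 = 133/23.
For Column: with q = P(b1), equating A's and B's payoffs gives −15q + 11 = 8q + 3 ⇒ q = 8/23.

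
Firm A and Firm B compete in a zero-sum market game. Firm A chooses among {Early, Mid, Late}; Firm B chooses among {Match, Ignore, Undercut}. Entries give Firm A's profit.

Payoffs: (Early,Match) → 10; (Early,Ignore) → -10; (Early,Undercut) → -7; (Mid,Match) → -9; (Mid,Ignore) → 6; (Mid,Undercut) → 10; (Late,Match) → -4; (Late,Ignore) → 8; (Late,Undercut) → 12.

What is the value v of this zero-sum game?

5/4

Row minima: Early → -10, Mid → -9, Late → -4; maximin = -4.
Column maxima: Match → 10, Ignore → 8, Undercut → 12; minimax = 8.
-4 ≠ 8, so there is no saddle point; optimal play is mixed.
Mid is strictly dominated by Late, so Firm A never plays it.
Undercut is strictly dominated by Ignore (it gives Firm A strictly more in every row), so Firm B never plays it.
On the remaining 2×2 (Early, Late vs Match, Ignore):
Let Firm A play Early with probability p. Expected payoff against Match: 10p + (-4)(1−p) = 14p − 4; against Ignore: (-10)p + 8(1−p) = −18p + 8.
Setting these equal: 14p − 4 = −18p + 8 ⇒ 32p = 12 ⇒ p = 3/8, and the value is (14)·(3/8) − 4 = 5/4.
For Firm B: with q = P(Match), equating Early's and Late's payoffs gives 20q − 10 = −12q + 8 ⇒ q = 9/16.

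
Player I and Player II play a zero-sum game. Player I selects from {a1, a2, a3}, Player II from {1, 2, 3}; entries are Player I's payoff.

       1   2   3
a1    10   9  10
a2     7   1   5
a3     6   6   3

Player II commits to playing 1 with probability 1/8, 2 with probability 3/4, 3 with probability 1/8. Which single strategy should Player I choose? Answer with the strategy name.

Expected payoff of a1: (1/8)·10 + (3/4)·9 + (1/8)·10 = 37/4.
Expected payoff of a2: (1/8)·7 + (3/4)·1 + (1/8)·5 = 9/4.
Expected payoff of a3: (1/8)·6 + (3/4)·6 + (1/8)·3 = 45/8.
The largest is 37/4, so Player I's best response is a1.

a1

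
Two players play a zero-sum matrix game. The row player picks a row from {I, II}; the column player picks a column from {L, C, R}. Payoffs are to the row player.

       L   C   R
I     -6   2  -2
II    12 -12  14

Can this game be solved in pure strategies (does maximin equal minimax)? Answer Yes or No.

No

Row minima: I → -6, II → -12; maximin = -6.
Column maxima: L → 12, C → 2, R → 14; minimax = 2.
-6 ≠ 2, so no pure-strategy equilibrium exists.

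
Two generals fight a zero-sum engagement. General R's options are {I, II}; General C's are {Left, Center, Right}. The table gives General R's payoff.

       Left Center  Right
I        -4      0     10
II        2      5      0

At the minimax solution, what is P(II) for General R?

Row minima: I → -4, II → 0; maximin = 0.
Column maxima: Left → 2, Center → 5, Right → 10; minimax = 2.
0 ≠ 2, so there is no saddle point; optimal play is mixed.
Center is strictly dominated by Left (it gives General R strictly more in every row), so General C never plays it.
On the remaining 2×2 (I, II vs Left, Right):
Let General R play I with probability p. Expected payoff against Left: (-4)p + 2(1−p) = −6p + 2; against Right: 10p + 0(1−p) = 10p.
Setting these equal: −6p + 2 = 10p ⇒ −16p = -2 ⇒ p = 1/8, and the value is (-6)·(1/8) + 2 = 5/4.
For General C: with q = P(Left), equating I's and II's payoffs gives −14q + 10 = 2q ⇒ q = 5/8.

7/8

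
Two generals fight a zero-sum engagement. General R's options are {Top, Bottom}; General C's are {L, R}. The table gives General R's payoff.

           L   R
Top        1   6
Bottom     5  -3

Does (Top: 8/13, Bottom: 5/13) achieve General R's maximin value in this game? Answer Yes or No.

Yes

Against L this mix gives (8/13)·1 + (5/13)·5 = 33/13.
Against R this mix gives (8/13)·6 + (5/13)·(-3) = 33/13.
All of General C's active replies (L, R) yield 33/13, and no column does worse for General R. The mix makes General C indifferent and guarantees 33/13, so it is optimal.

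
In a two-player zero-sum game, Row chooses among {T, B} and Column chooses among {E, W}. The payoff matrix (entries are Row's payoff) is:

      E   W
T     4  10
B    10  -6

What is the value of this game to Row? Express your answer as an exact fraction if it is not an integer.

Row minima: T → 4, B → -6; maximin = 4.
Column maxima: E → 10, W → 10; minimax = 10.
4 ≠ 10, so there is no saddle point; optimal play is mixed.
Let Row play T with probability p. Expected payoff against E: 4p + 10(1−p) = −6p + 10; against W: 10p + (-6)(1−p) = 16p − 6.
Setting these equal: −6p + 10 = 16p − 6 ⇒ −22p = -16 ⇒ p = 8/11, and the value is (-6)·(8/11) + 10 = 62/11.
For Column: with q = P(E), equating T's and B's payoffs gives −6q + 10 = 16q − 6 ⇒ q = 8/11.

62/11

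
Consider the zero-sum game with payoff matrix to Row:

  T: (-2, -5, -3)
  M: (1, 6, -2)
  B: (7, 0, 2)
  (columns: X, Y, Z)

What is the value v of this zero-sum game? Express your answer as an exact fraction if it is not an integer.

6/5

Row minima: T → -5, M → -2, B → 0; maximin = 0.
Column maxima: X → 7, Y → 6, Z → 2; minimax = 2.
0 ≠ 2, so there is no saddle point; optimal play is mixed.
T is strictly dominated by M, so Row never plays it.
X is strictly dominated by Z (it gives Row strictly more in every row), so Column never plays it.
On the remaining 2×2 (M, B vs Y, Z):
Let Row play M with probability p. Expected payoff against Y: 6p + 0(1−p) = 6p; against Z: (-2)p + 2(1−p) = −4p + 2.
Setting these equal: 6p = −4p + 2 ⇒ 10p = 2 ⇒ p = 1/5, and the value is (6)·(1/5) = 6/5.
For Column: with q = P(Y), equating M's and B's payoffs gives 8q − 2 = −2q + 2 ⇒ q = 2/5.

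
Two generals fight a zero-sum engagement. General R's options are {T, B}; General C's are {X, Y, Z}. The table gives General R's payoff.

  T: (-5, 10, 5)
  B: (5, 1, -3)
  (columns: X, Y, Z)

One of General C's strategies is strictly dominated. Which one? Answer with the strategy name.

Y

Z holds General R's payoff strictly below Y in every row: 5 < 10, -3 < 1.
So Y is strictly dominated for General C.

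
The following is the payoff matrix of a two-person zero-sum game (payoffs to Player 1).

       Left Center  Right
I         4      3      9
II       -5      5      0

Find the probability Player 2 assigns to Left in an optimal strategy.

2/11

Row minima: I → 3, II → -5; maximin = 3.
Column maxima: Left → 4, Center → 5, Right → 9; minimax = 4.
3 ≠ 4, so there is no saddle point; optimal play is mixed.
Right is strictly dominated by Left (it gives Player 1 strictly more in every row), so Player 2 never plays it.
On the remaining 2×2 (I, II vs Left, Center):
Let Player 1 play I with probability p. Expected payoff against Left: 4p + (-5)(1−p) = 9p − 5; against Center: 3p + 5(1−p) = −2p + 5.
Setting these equal: 9p − 5 = −2p + 5 ⇒ 11p = 10 ⇒ p = 10/11, and the value is (9)·(10/11) − 5 = 35/11.
For Player 2: with q = P(Left), equating I's and II's payoffs gives q + 3 = −10q + 5 ⇒ q = 2/11.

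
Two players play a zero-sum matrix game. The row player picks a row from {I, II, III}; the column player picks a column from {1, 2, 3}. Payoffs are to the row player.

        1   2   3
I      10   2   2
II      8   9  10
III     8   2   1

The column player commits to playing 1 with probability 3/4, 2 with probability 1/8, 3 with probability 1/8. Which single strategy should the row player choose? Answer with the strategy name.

II

Expected payoff of I: (3/4)·10 + (1/8)·2 + (1/8)·2 = 8.
Expected payoff of II: (3/4)·8 + (1/8)·9 + (1/8)·10 = 67/8.
Expected payoff of III: (3/4)·8 + (1/8)·2 + (1/8)·1 = 51/8.
The largest is 67/8, so the row player's best response is II.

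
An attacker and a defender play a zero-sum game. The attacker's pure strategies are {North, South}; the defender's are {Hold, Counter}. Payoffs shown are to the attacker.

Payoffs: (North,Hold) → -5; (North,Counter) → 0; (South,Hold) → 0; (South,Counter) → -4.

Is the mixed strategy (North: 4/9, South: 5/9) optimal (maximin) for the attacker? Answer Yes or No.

Against Hold this mix gives (4/9)·(-5) + (5/9)·0 = -20/9.
Against Counter this mix gives (4/9)·0 + (5/9)·(-4) = -20/9.
All of the defender's active replies (Hold, Counter) yield -20/9, and no column does worse for the attacker. The mix makes the defender indifferent and guarantees -20/9, so it is optimal.

Yes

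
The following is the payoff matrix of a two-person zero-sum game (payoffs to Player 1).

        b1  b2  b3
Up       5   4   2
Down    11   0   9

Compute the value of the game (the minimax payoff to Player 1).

Row minima: Up → 2, Down → 0; maximin = 2.
Column maxima: b1 → 11, b2 → 4, b3 → 9; minimax = 4.
2 ≠ 4, so there is no saddle point; optimal play is mixed.
b1 is strictly dominated by b2 (it gives Player 1 strictly more in every row), so Player 2 never plays it.
On the remaining 2×2 (Up, Down vs b2, b3):
Let Player 1 play Up with probability p. Expected payoff against b2: 4p + 0(1−p) = 4p; against b3: 2p + 9(1−p) = −7p + 9.
Setting these equal: 4p = −7p + 9 ⇒ 11p = 9 ⇒ p = 9/11, and the value is (4)·(9/11) = 36/11.
For Player 2: with q = P(b2), equating Up's and Down's payoffs gives 2q + 2 = −9q + 9 ⇒ q = 7/11.

36/11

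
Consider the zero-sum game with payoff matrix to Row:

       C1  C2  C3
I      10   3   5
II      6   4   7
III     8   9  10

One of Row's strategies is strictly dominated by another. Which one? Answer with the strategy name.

III gives a strictly higher payoff than II against every column: 8 > 6, 9 > 4, 10 > 7.
So II is strictly dominated and Row never plays it.

II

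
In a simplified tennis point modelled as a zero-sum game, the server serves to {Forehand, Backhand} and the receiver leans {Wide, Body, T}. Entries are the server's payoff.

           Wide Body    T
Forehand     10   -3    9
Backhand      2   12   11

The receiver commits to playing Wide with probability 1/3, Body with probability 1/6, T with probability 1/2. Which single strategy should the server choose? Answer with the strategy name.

Expected payoff of Forehand: (1/3)·10 + (1/6)·(-3) + (1/2)·9 = 22/3.
Expected payoff of Backhand: (1/3)·2 + (1/6)·12 + (1/2)·11 = 49/6.
The largest is 49/6, so the server's best response is Backhand.

Backhand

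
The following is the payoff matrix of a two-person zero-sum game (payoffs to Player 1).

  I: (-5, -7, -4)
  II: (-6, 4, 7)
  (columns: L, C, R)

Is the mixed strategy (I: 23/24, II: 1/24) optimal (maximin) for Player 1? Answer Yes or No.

No

Against L this mix gives (23/24)·(-5) + (1/24)·(-6) = -121/24.
Against C this mix gives (23/24)·(-7) + (1/24)·4 = -157/24.
Against R this mix gives (23/24)·(-4) + (1/24)·7 = -85/24.
Player 2 will play C, holding Player 1 to -157/24. Shifting weight toward the row that does better against C would raise this floor (the equalizing mix achieves -31/6 against both C and L), so the proposed strategy is not optimal.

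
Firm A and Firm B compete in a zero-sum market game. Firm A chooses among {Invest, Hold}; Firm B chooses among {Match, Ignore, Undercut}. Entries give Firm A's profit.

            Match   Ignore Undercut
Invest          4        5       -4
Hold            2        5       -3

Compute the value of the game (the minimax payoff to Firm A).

Row minima: Invest → -4, Hold → -3; maximin = -3.
Column maxima: Match → 4, Ignore → 5, Undercut → -3; minimax = -3.
Since maximin = minimax = -3, there is a saddle point and the value is -3.

-3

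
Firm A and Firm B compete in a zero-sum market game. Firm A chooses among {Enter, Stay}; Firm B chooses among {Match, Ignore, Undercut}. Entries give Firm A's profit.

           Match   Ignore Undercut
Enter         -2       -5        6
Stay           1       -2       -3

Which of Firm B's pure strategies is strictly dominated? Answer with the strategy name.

Ignore holds Firm A's payoff strictly below Match in every row: -5 < -2, -2 < 1.
So Match is strictly dominated for Firm B.

Match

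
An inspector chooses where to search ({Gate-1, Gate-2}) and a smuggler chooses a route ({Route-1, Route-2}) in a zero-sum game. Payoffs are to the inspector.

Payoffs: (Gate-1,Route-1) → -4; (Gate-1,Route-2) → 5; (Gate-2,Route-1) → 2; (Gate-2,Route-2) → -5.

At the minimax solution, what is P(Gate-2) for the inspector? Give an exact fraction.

Row minima: Gate-1 → -4, Gate-2 → -5; maximin = -4.
Column maxima: Route-1 → 2, Route-2 → 5; minimax = 2.
-4 ≠ 2, so there is no saddle point; optimal play is mixed.
Let the inspector play Gate-1 with probability p. Expected payoff against Route-1: (-4)p + 2(1−p) = −6p + 2; against Route-2: 5p + (-5)(1−p) = 10p − 5.
Setting these equal: −6p + 2 = 10p − 5 ⇒ −16p = -7 ⇒ p = 7/16, and the value is (-6)·(7/16) + 2 = -5/8.
For the smuggler: with q = P(Route-1), equating Gate-1's and Gate-2's payoffs gives −9q + 5 = 7q − 5 ⇒ q = 5/8.

9/16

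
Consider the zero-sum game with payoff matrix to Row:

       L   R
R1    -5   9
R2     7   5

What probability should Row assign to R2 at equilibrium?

7/8

Row minima: R1 → -5, R2 → 5; maximin = 5.
Column maxima: L → 7, R → 9; minimax = 7.
5 ≠ 7, so there is no saddle point; optimal play is mixed.
Let Row play R1 with probability p. Expected payoff against L: (-5)p + 7(1−p) = −12p + 7; against R: 9p + 5(1−p) = 4p + 5.
Setting these equal: −12p + 7 = 4p + 5 ⇒ −16p = -2 ⇒ p = 1/8, and the value is (-12)·(1/8) + 7 = 11/2.
For Column: with q = P(L), equating R1's and R2's payoffs gives −14q + 9 = 2q + 5 ⇒ q = 1/4.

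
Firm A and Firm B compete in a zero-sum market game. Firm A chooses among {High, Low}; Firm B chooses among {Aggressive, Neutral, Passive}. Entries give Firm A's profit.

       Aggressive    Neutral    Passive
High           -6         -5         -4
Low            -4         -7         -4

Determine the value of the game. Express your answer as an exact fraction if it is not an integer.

-11/2

Row minima: High → -6, Low → -7; maximin = -6.
Column maxima: Aggressive → -4, Neutral → -5, Passive → -4; minimax = -5.
-6 ≠ -5, so there is no saddle point; optimal play is mixed.
Passive is strictly dominated by Neutral (it gives Firm A strictly more in every row), so Firm B never plays it.
On the remaining 2×2 (High, Low vs Aggressive, Neutral):
Let Firm A play High with probability p. Expected payoff against Aggressive: (-6)p + (-4)(1−p) = −2p − 4; against Neutral: (-5)p + (-7)(1−p) = 2p − 7.
Setting these equal: −2p − 4 = 2p − 7 ⇒ −4p = -3 ⇒ p = 3/4, and the value is (-2)·(3/4) − 4 = -11/2.
For Firm B: with q = P(Aggressive), equating High's and Low's payoffs gives −q − 5 = 3q − 7 ⇒ q = 1/2.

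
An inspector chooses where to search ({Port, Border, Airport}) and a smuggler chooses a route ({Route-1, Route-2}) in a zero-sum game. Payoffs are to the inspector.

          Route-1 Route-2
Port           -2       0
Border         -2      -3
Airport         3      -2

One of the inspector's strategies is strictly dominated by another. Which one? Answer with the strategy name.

Airport gives a strictly higher payoff than Border against every column: 3 > -2, -2 > -3.
So Border is strictly dominated and the inspector never plays it.

Border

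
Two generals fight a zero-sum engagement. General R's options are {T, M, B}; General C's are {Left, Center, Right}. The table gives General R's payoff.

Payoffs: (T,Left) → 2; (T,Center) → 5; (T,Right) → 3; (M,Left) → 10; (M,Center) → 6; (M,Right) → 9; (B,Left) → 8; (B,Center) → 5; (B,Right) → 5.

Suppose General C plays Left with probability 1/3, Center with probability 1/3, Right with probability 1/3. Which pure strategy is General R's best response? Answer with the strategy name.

M

Expected payoff of T: (1/3)·2 + (1/3)·5 + (1/3)·3 = 10/3.
Expected payoff of M: (1/3)·10 + (1/3)·6 + (1/3)·9 = 25/3.
Expected payoff of B: (1/3)·8 + (1/3)·5 + (1/3)·5 = 6.
The largest is 25/3, so General R's best response is M.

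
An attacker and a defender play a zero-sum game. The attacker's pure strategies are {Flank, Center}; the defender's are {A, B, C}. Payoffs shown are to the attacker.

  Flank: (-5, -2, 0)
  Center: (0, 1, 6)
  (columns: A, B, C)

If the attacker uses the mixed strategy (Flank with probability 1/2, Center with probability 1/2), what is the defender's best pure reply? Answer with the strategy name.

If the defender plays A, the attacker's expected payoff is (1/2)·(-5) + (1/2)·0 = -5/2.
If the defender plays B, the attacker's expected payoff is (1/2)·(-2) + (1/2)·1 = -1/2.
If the defender plays C, the attacker's expected payoff is (1/2)·0 + (1/2)·6 = 3.
The defender minimizes the attacker's payoff; the smallest is -5/2, so the best response is A.

A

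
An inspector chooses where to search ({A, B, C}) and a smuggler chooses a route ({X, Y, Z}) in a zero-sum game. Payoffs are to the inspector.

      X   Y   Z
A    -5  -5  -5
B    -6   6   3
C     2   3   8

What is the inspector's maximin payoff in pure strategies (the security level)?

Row minima: A → -5, B → -6, C → 2.
The best of these is 2.

2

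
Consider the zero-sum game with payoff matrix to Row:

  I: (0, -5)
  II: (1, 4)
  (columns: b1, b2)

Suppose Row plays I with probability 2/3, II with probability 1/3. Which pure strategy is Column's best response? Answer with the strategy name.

If Column plays b1, Row's expected payoff is (2/3)·0 + (1/3)·1 = 1/3.
If Column plays b2, Row's expected payoff is (2/3)·(-5) + (1/3)·4 = -2.
Column minimizes Row's payoff; the smallest is -2, so the best response is b2.

b2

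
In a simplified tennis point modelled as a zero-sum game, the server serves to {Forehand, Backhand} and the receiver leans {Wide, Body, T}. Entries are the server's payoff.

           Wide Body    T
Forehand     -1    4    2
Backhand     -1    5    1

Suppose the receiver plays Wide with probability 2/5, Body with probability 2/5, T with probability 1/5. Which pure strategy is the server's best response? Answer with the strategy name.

Backhand

Expected payoff of Forehand: (2/5)·(-1) + (2/5)·4 + (1/5)·2 = 8/5.
Expected payoff of Backhand: (2/5)·(-1) + (2/5)·5 + (1/5)·1 = 9/5.
The largest is 9/5, so the server's best response is Backhand.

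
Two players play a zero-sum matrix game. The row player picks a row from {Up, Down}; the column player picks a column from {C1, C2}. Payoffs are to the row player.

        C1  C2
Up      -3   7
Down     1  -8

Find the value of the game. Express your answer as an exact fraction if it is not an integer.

Row minima: Up → -3, Down → -8; maximin = -3.
Column maxima: C1 → 1, C2 → 7; minimax = 1.
-3 ≠ 1, so there is no saddle point; optimal play is mixed.
Let the row player play Up with probability p. Expected payoff against C1: (-3)p + 1(1−p) = −4p + 1; against C2: 7p + (-8)(1−p) = 15p − 8.
Setting these equal: −4p + 1 = 15p − 8 ⇒ −19p = -9 ⇒ p = 9/19, and the value is (-4)·(9/19) + 1 = -17/19.
For the column player: with q = P(C1), equating Up's and Down's payoffs gives −10q + 7 = 9q − 8 ⇒ q = 15/19.

-17/19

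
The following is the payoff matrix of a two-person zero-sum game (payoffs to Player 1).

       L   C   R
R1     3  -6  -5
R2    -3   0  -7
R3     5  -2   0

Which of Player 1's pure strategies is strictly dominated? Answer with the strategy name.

R1

R3 gives a strictly higher payoff than R1 against every column: 5 > 3, -2 > -6, 0 > -5.
So R1 is strictly dominated and Player 1 never plays it.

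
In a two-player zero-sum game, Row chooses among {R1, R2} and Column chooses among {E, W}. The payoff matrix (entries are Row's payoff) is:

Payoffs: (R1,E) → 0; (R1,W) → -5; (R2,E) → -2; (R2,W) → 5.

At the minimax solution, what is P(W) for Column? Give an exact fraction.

1/6

Row minima: R1 → -5, R2 → -2; maximin = -2.
Column maxima: E → 0, W → 5; minimax = 0.
-2 ≠ 0, so there is no saddle point; optimal play is mixed.
Let Row play R1 with probability p. Expected payoff against E: 0p + (-2)(1−p) = 2p − 2; against W: (-5)p + 5(1−p) = −10p + 5.
Setting these equal: 2p − 2 = −10p + 5 ⇒ 12p = 7 ⇒ p = 7/12, and the value is (2)·(7/12) − 2 = -5/6.
For Column: with q = P(E), equating R1's and R2's payoffs gives 5q − 5 = −7q + 5 ⇒ q = 5/6.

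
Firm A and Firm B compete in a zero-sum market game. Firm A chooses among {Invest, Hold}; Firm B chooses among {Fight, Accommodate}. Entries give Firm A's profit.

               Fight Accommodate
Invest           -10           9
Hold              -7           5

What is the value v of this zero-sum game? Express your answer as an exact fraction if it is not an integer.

Row minima: Invest → -10, Hold → -7; maximin = -7.
Column maxima: Fight → -7, Accommodate → 9; minimax = -7.
Since maximin = minimax = -7, there is a saddle point and the value is -7.

-7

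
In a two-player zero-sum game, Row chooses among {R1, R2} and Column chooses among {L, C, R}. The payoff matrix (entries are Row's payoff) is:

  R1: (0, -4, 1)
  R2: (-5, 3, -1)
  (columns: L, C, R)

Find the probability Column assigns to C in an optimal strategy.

5/12

Row minima: R1 → -4, R2 → -5; maximin = -4.
Column maxima: L → 0, C → 3, R → 1; minimax = 0.
-4 ≠ 0, so there is no saddle point; optimal play is mixed.
R is strictly dominated by L (it gives Row strictly more in every row), so Column never plays it.
On the remaining 2×2 (R1, R2 vs L, C):
Let Row play R1 with probability p. Expected payoff against L: 0p + (-5)(1−p) = 5p − 5; against C: (-4)p + 3(1−p) = −7p + 3.
Setting these equal: 5p − 5 = −7p + 3 ⇒ 12p = 8 ⇒ p = 2/3, and the value is (5)·(2/3) − 5 = -5/3.
For Column: with q = P(L), equating R1's and R2's payoffs gives 4q − 4 = −8q + 3 ⇒ q = 7/12.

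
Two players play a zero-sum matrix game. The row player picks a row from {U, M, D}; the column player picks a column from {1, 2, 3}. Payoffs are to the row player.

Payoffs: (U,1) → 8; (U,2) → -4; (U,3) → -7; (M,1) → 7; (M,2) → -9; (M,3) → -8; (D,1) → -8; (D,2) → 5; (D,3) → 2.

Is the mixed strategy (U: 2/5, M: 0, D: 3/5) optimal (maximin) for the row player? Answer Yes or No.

Against 1 this mix gives (2/5)·8 + (3/5)·(-8) = -8/5.
Against 2 this mix gives (2/5)·(-4) + (3/5)·5 = 7/5.
Against 3 this mix gives (2/5)·(-7) + (3/5)·2 = -8/5.
All of the column player's active replies (1, 3) yield -8/5, and no column does worse for the row player. The mix makes the column player indifferent and guarantees -8/5, so it is optimal.

Yes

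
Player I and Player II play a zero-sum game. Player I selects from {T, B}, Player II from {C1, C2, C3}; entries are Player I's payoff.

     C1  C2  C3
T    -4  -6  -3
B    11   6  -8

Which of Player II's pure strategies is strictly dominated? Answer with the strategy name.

C2 holds Player I's payoff strictly below C1 in every row: -6 < -4, 6 < 11.
So C1 is strictly dominated for Player II.

C1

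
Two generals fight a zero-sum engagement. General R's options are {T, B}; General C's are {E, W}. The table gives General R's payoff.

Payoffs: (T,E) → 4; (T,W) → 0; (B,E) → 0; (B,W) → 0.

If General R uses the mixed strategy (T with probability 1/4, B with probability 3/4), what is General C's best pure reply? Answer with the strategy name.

W

If General C plays E, General R's expected payoff is (1/4)·4 + (3/4)·0 = 1.
If General C plays W, General R's expected payoff is (1/4)·0 + (3/4)·0 = 0.
General C minimizes General R's payoff; the smallest is 0, so the best response is W.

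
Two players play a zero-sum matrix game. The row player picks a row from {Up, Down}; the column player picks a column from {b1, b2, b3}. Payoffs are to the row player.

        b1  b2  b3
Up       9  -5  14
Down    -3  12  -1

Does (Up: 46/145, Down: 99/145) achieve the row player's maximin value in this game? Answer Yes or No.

Against b1 this mix gives (46/145)·9 + (99/145)·(-3) = 117/145.
Against b2 this mix gives (46/145)·(-5) + (99/145)·12 = 958/145.
Against b3 this mix gives (46/145)·14 + (99/145)·(-1) = 109/29.
The column player will play b1, holding the row player to 117/145. Shifting weight toward the row that does better against b1 would raise this floor (the equalizing mix achieves 93/29 against both b1 and b2), so the proposed strategy is not optimal.

No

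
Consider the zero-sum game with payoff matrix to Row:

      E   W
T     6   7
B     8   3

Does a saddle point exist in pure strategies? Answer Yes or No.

No

Row minima: T → 6, B → 3; maximin = 6.
Column maxima: E → 8, W → 7; minimax = 7.
6 ≠ 7, so no pure-strategy equilibrium exists.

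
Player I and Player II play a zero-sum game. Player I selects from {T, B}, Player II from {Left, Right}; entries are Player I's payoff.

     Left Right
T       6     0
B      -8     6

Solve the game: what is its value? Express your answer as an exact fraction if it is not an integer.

Row minima: T → 0, B → -8; maximin = 0.
Column maxima: Left → 6, Right → 6; minimax = 6.
0 ≠ 6, so there is no saddle point; optimal play is mixed.
Let Player I play T with probability p. Expected payoff against Left: 6p + (-8)(1−p) = 14p − 8; against Right: 0p + 6(1−p) = −6p + 6.
Setting these equal: 14p − 8 = −6p + 6 ⇒ 20p = 14 ⇒ p = 7/10, and the value is (14)·(7/10) − 8 = 9/5.
For Player II: with q = P(Left), equating T's and B's payoffs gives 6q = −14q + 6 ⇒ q = 3/10.

9/5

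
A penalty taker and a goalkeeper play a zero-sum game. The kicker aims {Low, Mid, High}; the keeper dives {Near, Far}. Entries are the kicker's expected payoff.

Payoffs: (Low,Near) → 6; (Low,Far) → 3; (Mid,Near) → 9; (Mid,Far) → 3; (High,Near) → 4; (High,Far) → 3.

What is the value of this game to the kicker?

3

Row minima: Low → 3, Mid → 3, High → 3; maximin = 3.
Column maxima: Near → 9, Far → 3; minimax = 3.
Since maximin = minimax = 3, there is a saddle point and the value is 3.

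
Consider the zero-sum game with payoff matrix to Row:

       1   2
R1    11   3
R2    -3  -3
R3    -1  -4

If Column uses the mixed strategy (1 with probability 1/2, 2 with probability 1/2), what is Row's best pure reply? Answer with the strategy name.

Expected payoff of R1: (1/2)·11 + (1/2)·3 = 7.
Expected payoff of R2: (1/2)·(-3) + (1/2)·(-3) = -3.
Expected payoff of R3: (1/2)·(-1) + (1/2)·(-4) = -5/2.
The largest is 7, so Row's best response is R1.

R1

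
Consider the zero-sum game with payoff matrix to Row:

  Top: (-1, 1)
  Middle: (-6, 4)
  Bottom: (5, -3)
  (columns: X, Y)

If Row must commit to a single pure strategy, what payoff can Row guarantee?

-1

Row minima: Top → -1, Middle → -6, Bottom → -3.
The best of these is -1.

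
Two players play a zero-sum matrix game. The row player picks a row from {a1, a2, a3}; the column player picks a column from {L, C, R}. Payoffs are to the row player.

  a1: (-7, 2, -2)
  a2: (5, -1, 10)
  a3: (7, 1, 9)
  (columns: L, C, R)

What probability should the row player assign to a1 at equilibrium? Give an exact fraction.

2/5

Row minima: a1 → -7, a2 → -1, a3 → 1; maximin = 1.
Column maxima: L → 7, C → 2, R → 10; minimax = 2.
1 ≠ 2, so there is no saddle point; optimal play is mixed.
R is strictly dominated by L (it gives the row player strictly more in every row), so the column player never plays it.
With R eliminated, a2 is strictly dominated by a3 (a3 gives the row player strictly more in every remaining column), so the row player never plays it.
On the remaining 2×2 (a1, a3 vs L, C):
Let the row player play a1 with probability p. Expected payoff against L: (-7)p + 7(1−p) = −14p + 7; against C: 2p + 1(1−p) = p + 1.
Setting these equal: −14p + 7 = p + 1 ⇒ −15p = -6 ⇒ p = 2/5, and the value is (-14)·(2/5) + 7 = 7/5.
For the column player: with q = P(L), equating a1's and a3's payoffs gives −9q + 2 = 6q + 1 ⇒ q = 1/15.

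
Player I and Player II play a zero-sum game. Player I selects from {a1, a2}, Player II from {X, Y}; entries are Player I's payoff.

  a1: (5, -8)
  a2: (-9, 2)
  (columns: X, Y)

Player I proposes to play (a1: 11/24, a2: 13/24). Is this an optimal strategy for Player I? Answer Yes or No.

Yes

Against X this mix gives (11/24)·5 + (13/24)·(-9) = -31/12.
Against Y this mix gives (11/24)·(-8) + (13/24)·2 = -31/12.
All of Player II's active replies (X, Y) yield -31/12, and no column does worse for Player I. The mix makes Player II indifferent and guarantees -31/12, so it is optimal.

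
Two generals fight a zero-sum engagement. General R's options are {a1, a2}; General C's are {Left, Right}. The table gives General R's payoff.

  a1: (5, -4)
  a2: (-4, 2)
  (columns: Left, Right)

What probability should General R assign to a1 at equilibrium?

Row minima: a1 → -4, a2 → -4; maximin = -4.
Column maxima: Left → 5, Right → 2; minimax = 2.
-4 ≠ 2, so there is no saddle point; optimal play is mixed.
Let General R play a1 with probability p. Expected payoff against Left: 5p + (-4)(1−p) = 9p − 4; against Right: (-4)p + 2(1−p) = −6p + 2.
Setting these equal: 9p − 4 = −6p + 2 ⇒ 15p = 6 ⇒ p = 2/5, and the value is (9)·(2/5) − 4 = -2/5.
For General C: with q = P(Left), equating a1's and a2's payoffs gives 9q − 4 = −6q + 2 ⇒ q = 2/5.

2/5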